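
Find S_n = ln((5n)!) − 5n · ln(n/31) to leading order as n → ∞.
S_n ~ 5n · (ln 155 − 1) + O(ln n)

Stirling: ln((5n)!) = 5n ln(5n) − 5n + O(ln n).
  S_n = 5n ln(5n) − 5n − 5n ln(n/31) + O(ln n)
      = 5n ln(5n) − 5n ln n + 5n ln 31 − 5n + O(ln n)
      = 5n ln 5 + 5n ln 31 − 5n + O(ln n)
      = 5n (ln 155 − 1) + O(ln n).
Numerically ln(155) − 1 ≈ 4.0434.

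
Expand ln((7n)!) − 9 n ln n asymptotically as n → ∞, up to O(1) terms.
ln((7n)!) − 9 n ln n = −2 n ln n + 7(ln 7 − 1) n + (1/2) ln(2π·7n) + O(1/n)

Stirling: ln((7n)!) = 7n ln(7n) − 7n + (1/2) ln(2π·7n) + O(1/n).
Expand 7n ln(7n) = 7n (ln n + ln 7) = 7n ln n + 7n ln 7.
Subtract 9n ln n: leading term is (7 − 9) n ln n = −2 n ln n. The next term is 7n ln 7 − 7n = 7(ln 7 − 1) n. Then the (1/2) ln(2π·7n) correction.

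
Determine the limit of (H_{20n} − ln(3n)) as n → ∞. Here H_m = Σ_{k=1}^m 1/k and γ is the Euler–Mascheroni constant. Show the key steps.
lim = ln(20/3) + γ

By Euler-Maclaurin, H_m = ln m + γ + O(1/m). So
  H_{20n} − ln(3n) = ln(20n) + γ − ln(3n) + O(1/n)
                       = ln(20/3) + γ + O(1/n).
Hence the limit is ln(20/3) + γ.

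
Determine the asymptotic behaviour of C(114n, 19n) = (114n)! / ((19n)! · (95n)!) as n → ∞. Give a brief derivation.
C(114n, 19n) ~ (46656/3125)^(19n) · sqrt(3/(5π·19n))

Write N = 19n. Apply Stirling to each factorial:
  (6N)! ~ sqrt(2π·6N) · (6N/e)^(6N),
  N! ~ sqrt(2π N) · (N/e)^N,
  (5N)! ~ sqrt(2π·5N) · (5N/e)^(5N).
The exponential factors combine to (6N)^(6N) / (N^N · (5N)^(5N)) = 6^(6N)/5^(5N) = (6^6/5^5)^N = (46656/3125)^N.
The square-root prefactors combine to sqrt(2π·6N) / (sqrt(2π N)·sqrt(2π·5N)) = sqrt(6 / (2π·5·N)) = sqrt(3/(5π·19n)).
Substituting N = 19n: C(114n, 19n) ~ (46656/3125)^(19n) · sqrt(3/(5π·19n)).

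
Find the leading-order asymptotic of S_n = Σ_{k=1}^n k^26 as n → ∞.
S_n ~ n^27 / 27

By integral comparison (Euler-Maclaurin), Σ_{k=1}^n k^26 = ∫_0^n x^26 dx + O(n^26) = n^27/27 + O(n^26). (Equivalently, Faulhaber's formula gives the same leading term.)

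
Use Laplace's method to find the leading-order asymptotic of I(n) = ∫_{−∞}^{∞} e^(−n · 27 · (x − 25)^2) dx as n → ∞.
I(n) = sqrt(π/(27n))

Here φ(x) = 27 · (x − 25)^2 has its unique minimum at x* = 25 with φ(x*) = 0 and φ''(x*) = 54. Laplace's method gives
  I(n) ~ e^(−n φ(x*)) · sqrt(2π / (n · φ''(x*))) = sqrt(2π / (54n)) = sqrt(π/(27n)).
This is exact: substituting u = (x − 25)·sqrt(27n) gives I(n) = (1/sqrt(27n)) ∫_{−∞}^{∞} e^(−u^2) du = sqrt(π/(27n)).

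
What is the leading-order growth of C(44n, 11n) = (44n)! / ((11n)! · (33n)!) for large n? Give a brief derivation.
C(44n, 11n) ~ (256/27)^(11n) · sqrt(2/(3π·11n))

Write N = 11n. Apply Stirling to each factorial:
  (4N)! ~ sqrt(2π·4N) · (4N/e)^(4N),
  N! ~ sqrt(2π N) · (N/e)^N,
  (3N)! ~ sqrt(2π·3N) · (3N/e)^(3N).
The exponential factors combine to (4N)^(4N) / (N^N · (3N)^(3N)) = 4^(4N)/3^(3N) = (4^4/3^3)^N = (256/27)^N.
The square-root prefactors combine to sqrt(2π·4N) / (sqrt(2π N)·sqrt(2π·3N)) = sqrt(4 / (2π·3·N)) = sqrt(2/(3π·11n)).
Substituting N = 11n: C(44n, 11n) ~ (256/27)^(11n) · sqrt(2/(3π·11n)).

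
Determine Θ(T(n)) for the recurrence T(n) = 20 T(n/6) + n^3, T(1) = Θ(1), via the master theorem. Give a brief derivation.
T(n) = Θ(n^3)

log_6 20 ≈ 1.672. f(n) = n^3 dominates n^(log_6 20) since 3 > 1.672, and the regularity condition a·f(n/b) = 20·(n/6)^3 = (20/216)·n^3 ≤ c·f(n) holds with c = 20/216 ≈ 0.0926 < 1. So this is Case 3: T(n) = Θ(f(n)) = Θ(n^3).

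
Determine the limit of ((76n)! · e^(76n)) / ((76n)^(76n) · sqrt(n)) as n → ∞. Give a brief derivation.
lim = sqrt(2π·76)

Stirling: (76n)! ~ sqrt(2π·76n) · (76n/e)^(76n). Hence
  (76n)! · e^(76n) / (76n)^(76n) ~ sqrt(2π·76n).
Dividing by sqrt(n): sqrt(2π·76n) / sqrt(n) = sqrt(2π·76) · n^((1−1)/2), so the limit is sqrt(2π·76).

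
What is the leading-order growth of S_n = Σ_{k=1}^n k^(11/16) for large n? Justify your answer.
S_n ~ (16/27) · n^(27/16)

Integral comparison: Σ_{k=1}^n k^(11/16) = ∫_0^n x^(11/16) dx + O(n^(11/16)). The integral is n^(1 + 11/16) / (1 + 11/16) = n^((11+16)/16) / ((11+16)/16) = (16/27) · n^(27/16).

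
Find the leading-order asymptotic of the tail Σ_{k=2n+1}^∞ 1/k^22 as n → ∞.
Σ_{k>2n} 1/k^22 ~ 1/(21 · (2n)^21)

Compare to the integral: ∫_{2n}^∞ x^(−22) dx = [−x^(−21)/21]_{2n}^∞ = 1/((22−1)·(2n)^21). Euler-Maclaurin then gives
  Σ_{k>2n} 1/k^22 = ∫_{2n}^∞ dx/x^22 − 1/(2·(2n)^22) + O(1/(2n)^23).
(Equivalently this is ζ(22) − Σ_{k≤2n} 1/k^22.)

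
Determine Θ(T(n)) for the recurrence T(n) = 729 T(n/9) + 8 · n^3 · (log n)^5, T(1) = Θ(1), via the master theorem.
T(n) = Θ(n^3 · (log n)^6)

Here log_9 729 = 3 and f(n) = 8 · n^3 · (log n)^5 = Θ(n^(log_9 729) · (log n)^5). This is the extended Case 2 of the master theorem (f matches the critical exponent up to log factors), giving T(n) = Θ(n^(log_9 729) · (log n)^(5+1)) = Θ(n^3 · (log n)^6).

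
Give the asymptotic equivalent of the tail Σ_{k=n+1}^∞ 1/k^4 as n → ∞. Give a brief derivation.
Σ_{k>n} 1/k^4 ~ 1/(3 · n^3)

Compare to the integral: ∫_{n}^∞ x^(−4) dx = [−x^(−3)/3]_{n}^∞ = 1/((4−1)·n^3). Euler-Maclaurin then gives
  Σ_{k>n} 1/k^4 = ∫_{n}^∞ dx/x^4 − 1/(2·n^4) + O(1/n^5).
(Equivalently this is ζ(4) − Σ_{k≤n} 1/k^4.)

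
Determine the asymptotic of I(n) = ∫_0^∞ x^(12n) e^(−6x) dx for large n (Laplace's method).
I(n) ~ (sqrt(2π·12n) / 6) · (12n/(6e))^(12n)

Write the integrand as exp(12n ln x − 6x) and set f(x) = 12n ln x − 6x. Then f'(x) = 12n/x − 6 = 0 at x* = 12n/6, and f''(x*) = −12n/x*^2 = −6^2/(12n). Laplace's method (interior maximum) gives
  I(n) ~ e^(f(x*)) · sqrt(2π / |f''(x*)|)
        = exp(12n ln(12n/6) − 12n) · sqrt(2π · 12n / 6^2)
        = (12n/6)^(12n) e^(−12n) · sqrt(2π·12n) / 6
        = (sqrt(2π·12n) / 6) · (12n/(6e))^(12n).
This matches Γ(12n+1)/6^(12n+1) with Stirling applied to Γ.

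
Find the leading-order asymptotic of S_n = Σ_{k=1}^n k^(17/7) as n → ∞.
S_n ~ (7/24) · n^(24/7)

Integral comparison: Σ_{k=1}^n k^(17/7) = ∫_0^n x^(17/7) dx + O(n^(17/7)). The integral is n^(1 + 17/7) / (1 + 17/7) = n^((17+7)/7) / ((17+7)/7) = (7/24) · n^(24/7).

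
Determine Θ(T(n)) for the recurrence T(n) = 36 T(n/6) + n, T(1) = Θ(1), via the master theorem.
T(n) = Θ(n^2)

Master theorem: compare f(n) = n to n^(log_6 36) where log_6 36 = 2. Since 1 < log_6 36, we have f(n) = O(n^(log_6 36 − ε)) for some ε > 0 — Case 1. Hence T(n) = Θ(n^(log_6 36)) = Θ(n^2).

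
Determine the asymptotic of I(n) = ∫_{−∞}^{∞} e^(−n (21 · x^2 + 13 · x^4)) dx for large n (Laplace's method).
I(n) ~ sqrt(π/(21n))

φ(x) = 21 · x^2 + 13 · x^4 has its unique global minimum at x* = 0 (since φ'(x) = 42x + 52x^3 = 0 only at x = 0 for real x with both coefficients positive, and φ → ∞ as |x| → ∞). At x* = 0, φ(0) = 0 and φ''(0) = 42. Laplace's method then gives
  I(n) ~ sqrt(2π / (n · φ''(0))) · e^(−n φ(0)) = sqrt(2π / (42n)) = sqrt(π/(21n)).
The 13 · x^4 term contributes only at subleading order (an O(1/n) relative correction).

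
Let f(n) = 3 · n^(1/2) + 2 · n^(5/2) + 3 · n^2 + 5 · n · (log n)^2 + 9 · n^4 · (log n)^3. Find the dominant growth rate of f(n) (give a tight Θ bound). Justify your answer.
f(n) ∈ Θ(n^4 · (log n)^3)

Compare the terms by growth order. For large n, n^a · (log n)^b dominates n^a' · (log n)^b' iff a > a', or (a = a' and b > b'). Ranking the 5 terms shows the dominant one is 9 · n^4 · (log n)^3. Hence f(n) ∈ Θ(n^4 · (log n)^3).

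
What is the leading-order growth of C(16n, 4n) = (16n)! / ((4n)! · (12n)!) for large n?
C(16n, 4n) ~ (256/27)^(4n) · sqrt(2/(3π·4n))

Write N = 4n. Apply Stirling to each factorial:
  (4N)! ~ sqrt(2π·4N) · (4N/e)^(4N),
  N! ~ sqrt(2π N) · (N/e)^N,
  (3N)! ~ sqrt(2π·3N) · (3N/e)^(3N).
The exponential factors combine to (4N)^(4N) / (N^N · (3N)^(3N)) = 4^(4N)/3^(3N) = (4^4/3^3)^N = (256/27)^N.
The square-root prefactors combine to sqrt(2π·4N) / (sqrt(2π N)·sqrt(2π·3N)) = sqrt(4 / (2π·3·N)) = sqrt(2/(3π·4n)).
Substituting N = 4n: C(16n, 4n) ~ (256/27)^(4n) · sqrt(2/(3π·4n)).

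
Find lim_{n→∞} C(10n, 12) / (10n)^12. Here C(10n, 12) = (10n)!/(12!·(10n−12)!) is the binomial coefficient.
lim = 1/12! = 1/479001600

With N = 10n → ∞: C(N, 12) / N^12 = [N(N−1)…(N−11)] / (12! · N^12) = (1/12!) · 1 · (1 − 1/(10n)) · … · (1 − 11/(10n)). Each factor → 1 as N → ∞, so the limit is 1/12! = 1/479001600.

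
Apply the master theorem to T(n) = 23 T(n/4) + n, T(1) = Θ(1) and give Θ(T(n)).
T(n) = Θ(n^(log_4 23))

Master theorem: compare f(n) = n to n^(log_4 23) where log_4 23 ≈ 2.262. Since 1 < log_4 23, we have f(n) = O(n^(log_4 23 − ε)) for some ε > 0 — Case 1. Hence T(n) = Θ(n^(log_4 23)).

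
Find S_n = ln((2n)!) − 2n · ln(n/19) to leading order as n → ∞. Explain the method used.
S_n ~ 2n · (ln 38 − 1) + O(ln n)

Stirling: ln((2n)!) = 2n ln(2n) − 2n + O(ln n).
  S_n = 2n ln(2n) − 2n − 2n ln(n/19) + O(ln n)
      = 2n ln(2n) − 2n ln n + 2n ln 19 − 2n + O(ln n)
      = 2n ln 2 + 2n ln 19 − 2n + O(ln n)
      = 2n (ln 38 − 1) + O(ln n).
Numerically ln(38) − 1 ≈ 2.6376.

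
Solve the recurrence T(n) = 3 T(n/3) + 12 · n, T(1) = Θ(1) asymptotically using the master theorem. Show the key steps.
T(n) = Θ(n log n)

log_3 3 = 1, and f(n) = 12 · n = Θ(n^(log_3 3)). This is Case 2 of the master theorem: T(n) = Θ(f(n) · log n) = Θ(n log n).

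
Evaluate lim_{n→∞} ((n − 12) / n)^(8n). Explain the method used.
lim = e^(−96)

Rewrite as (1 − 12/n)^(8n). By the standard limit (1 + x/n)^n → e^x, we have (1 − 12/n)^n → e^(−12), and raising to the 8th power gives e^(−96).
More precisely, ln[(1 − 12/n)^(8n)] = 8n · ln(1 − 12/n) = 8n · (-12/n + O(1/n^2)) = -96 + O(1/n) → -96.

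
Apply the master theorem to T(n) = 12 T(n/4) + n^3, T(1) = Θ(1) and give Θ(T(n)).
T(n) = Θ(n^3)

log_4 12 ≈ 1.792. f(n) = n^3 dominates n^(log_4 12) since 3 > 1.792, and the regularity condition a·f(n/b) = 12·(n/4)^3 = (12/64)·n^3 ≤ c·f(n) holds with c = 12/64 ≈ 0.188 < 1. So this is Case 3: T(n) = Θ(f(n)) = Θ(n^3).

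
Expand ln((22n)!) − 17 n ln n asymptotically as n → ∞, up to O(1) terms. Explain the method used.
ln((22n)!) − 17 n ln n = 5 n ln n + 22(ln 22 − 1) n + (1/2) ln(2π·22n) + O(1/n)

Stirling: ln((22n)!) = 22n ln(22n) − 22n + (1/2) ln(2π·22n) + O(1/n).
Expand 22n ln(22n) = 22n (ln n + ln 22) = 22n ln n + 22n ln 22.
Subtract 17n ln n: leading term is (22 − 17) n ln n = 5 n ln n. The next term is 22n ln 22 − 22n = 22(ln 22 − 1) n. Then the (1/2) ln(2π·22n) correction.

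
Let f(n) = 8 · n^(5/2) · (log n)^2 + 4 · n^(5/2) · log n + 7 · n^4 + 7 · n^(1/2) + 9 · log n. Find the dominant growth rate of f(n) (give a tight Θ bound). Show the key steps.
f(n) ∈ Θ(n^4)

Compare the terms by growth order. For large n, n^a · (log n)^b dominates n^a' · (log n)^b' iff a > a', or (a = a' and b > b'). Ranking the 5 terms shows the dominant one is 7 · n^4. Hence f(n) ∈ Θ(n^4).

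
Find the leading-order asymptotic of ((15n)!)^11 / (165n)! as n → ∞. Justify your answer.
((15n)!)^11/(165n)! ~ ((2π·15n)^(10/2) / sqrt(11)) · 11^(−11·15n)  →  0

Write N = 15n. Stirling: N! ~ sqrt(2π N)(N/e)^N and (11N)! ~ sqrt(2π·11N)·(11N/e)^(11N).
  (N!)^11/(11N)! ~ (2π N)^(11/2) (N/e)^(11N) / [sqrt(2π·11N) (11N/e)^(11N)]
     = (2π N)^(11/2) / sqrt(2π·11N) · (N/(11N))^(11N)
     = (2π N)^((11−1)/2) / sqrt(11) · 11^(−11N).
Since 11^11 > 1, the factor 11^(−11N) decays exponentially, so the ratio → 0. Substituting N = 15n gives the stated form.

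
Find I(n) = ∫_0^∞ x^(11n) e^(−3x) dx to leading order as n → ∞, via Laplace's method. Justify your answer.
I(n) ~ (sqrt(2π·11n) / 3) · (11n/(3e))^(11n)

Write the integrand as exp(11n ln x − 3x) and set f(x) = 11n ln x − 3x. Then f'(x) = 11n/x − 3 = 0 at x* = 11n/3, and f''(x*) = −11n/x*^2 = −3^2/(11n). Laplace's method (interior maximum) gives
  I(n) ~ e^(f(x*)) · sqrt(2π / |f''(x*)|)
        = exp(11n ln(11n/3) − 11n) · sqrt(2π · 11n / 3^2)
        = (11n/3)^(11n) e^(−11n) · sqrt(2π·11n) / 3
        = (sqrt(2π·11n) / 3) · (11n/(3e))^(11n).
This matches Γ(11n+1)/3^(11n+1) with Stirling applied to Γ.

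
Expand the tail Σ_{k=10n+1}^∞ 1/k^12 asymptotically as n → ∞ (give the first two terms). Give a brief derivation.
Σ_{k>10n} 1/k^12 = 1/(11 · (10n)^11) − 1/(2 · (10n)^12) + O(1/(10n)^13)

Compare to the integral: ∫_{10n}^∞ x^(−12) dx = [−x^(−11)/11]_{10n}^∞ = 1/((12−1)·(10n)^11). The Euler-Maclaurin correction adds −f(10n)/2 = −1/(2·(10n)^12). Euler-Maclaurin then gives
  Σ_{k>10n} 1/k^12 = ∫_{10n}^∞ dx/x^12 − 1/(2·(10n)^12) + O(1/(10n)^13).
(Equivalently this is ζ(12) − Σ_{k≤10n} 1/k^12.)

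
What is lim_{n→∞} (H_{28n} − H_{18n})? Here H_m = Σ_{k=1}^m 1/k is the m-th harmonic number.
lim = ln(28/18) = ln(14/9)

Euler-Maclaurin gives H_m = ln m + γ + 1/(2m) + O(1/m^2). The γ and O(1/m) terms cancel in the difference:
  H_{28n} − H_{18n} = ln(28n) − ln(18n) + O(1/n) = ln(28/18) + O(1/n).
Hence the limit is ln(28/18) = ln(14/9).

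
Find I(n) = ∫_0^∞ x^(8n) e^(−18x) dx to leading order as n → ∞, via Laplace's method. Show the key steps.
I(n) ~ (sqrt(2π·8n) / 18) · (8n/(18e))^(8n)

Write the integrand as exp(8n ln x − 18x) and set f(x) = 8n ln x − 18x. Then f'(x) = 8n/x − 18 = 0 at x* = 8n/18, and f''(x*) = −8n/x*^2 = −18^2/(8n). Laplace's method (interior maximum) gives
  I(n) ~ e^(f(x*)) · sqrt(2π / |f''(x*)|)
        = exp(8n ln(8n/18) − 8n) · sqrt(2π · 8n / 18^2)
        = (8n/18)^(8n) e^(−8n) · sqrt(2π·8n) / 18
        = (sqrt(2π·8n) / 18) · (8n/(18e))^(8n).
This matches Γ(8n+1)/18^(8n+1) with Stirling applied to Γ.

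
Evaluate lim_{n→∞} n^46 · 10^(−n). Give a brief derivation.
lim = 0

Exponentials with base > 1 dominate every fixed polynomial: for any fixed c, n^c / 10^n → 0 as n → ∞ (e.g. by the ratio test, or by writing 10^n = e^(n ln 10) and noting e^(n ln 10) / n^c → ∞). Hence n^46 · 10^(−n) = n^46 / 10^n → 0.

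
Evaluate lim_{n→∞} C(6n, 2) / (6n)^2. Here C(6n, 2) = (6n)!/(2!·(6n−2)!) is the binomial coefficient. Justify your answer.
lim = 1/2! = 1/2

With N = 6n → ∞: C(N, 2) / N^2 = [N(N−1)…(N−1)] / (2! · N^2) = (1/2!) · 1 · (1 − 1/(6n)). Each factor → 1 as N → ∞, so the limit is 1/2! = 1/2.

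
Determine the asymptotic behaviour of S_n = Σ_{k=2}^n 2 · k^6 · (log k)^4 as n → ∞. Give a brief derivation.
S_n ~ 2 · n^7 · (log n)^4 / 7

By integral comparison, S_n = ∫_1^n 2 · x^6 · (log x)^4 dx + O(n^6 · (log n)^4). For the integral, the leading term of ∫_1^n x^6 (log x)^4 dx is n^7/7 · (log n)^4 (by repeated integration by parts; each step lowers the log-exponent and produces a relatively O(1/log n) correction). Hence S_n ~ 2 · n^7 · (log n)^4 / 7.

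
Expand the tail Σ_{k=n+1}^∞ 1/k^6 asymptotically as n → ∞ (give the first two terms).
Σ_{k>n} 1/k^6 = 1/(5 · n^5) − 1/(2 · n^6) + O(1/n^7)

Compare to the integral: ∫_{n}^∞ x^(−6) dx = [−x^(−5)/5]_{n}^∞ = 1/((6−1)·n^5). The Euler-Maclaurin correction adds −f(n)/2 = −1/(2·n^6). Euler-Maclaurin then gives
  Σ_{k>n} 1/k^6 = ∫_{n}^∞ dx/x^6 − 1/(2·n^6) + O(1/n^7).
(Equivalently this is ζ(6) − Σ_{k≤n} 1/k^6.)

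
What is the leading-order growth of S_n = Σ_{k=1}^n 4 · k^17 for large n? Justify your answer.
S_n ~ 2 · n^18 / 9

By integral comparison (Euler-Maclaurin), Σ_{k=1}^n 4 · k^17 = 4 · ∫_0^n x^17 dx + O(n^17) = 4 · n^18/18 = 2 · n^18 / 9 + O(n^17). (Equivalently, Faulhaber's formula gives the same leading term.)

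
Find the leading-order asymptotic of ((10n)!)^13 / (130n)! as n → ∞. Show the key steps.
((10n)!)^13/(130n)! ~ ((2π·10n)^(12/2) / sqrt(13)) · 13^(−13·10n)  →  0

Write N = 10n. Stirling: N! ~ sqrt(2π N)(N/e)^N and (13N)! ~ sqrt(2π·13N)·(13N/e)^(13N).
  (N!)^13/(13N)! ~ (2π N)^(13/2) (N/e)^(13N) / [sqrt(2π·13N) (13N/e)^(13N)]
     = (2π N)^(13/2) / sqrt(2π·13N) · (N/(13N))^(13N)
     = (2π N)^((13−1)/2) / sqrt(13) · 13^(−13N).
Since 13^13 > 1, the factor 13^(−13N) decays exponentially, so the ratio → 0. Substituting N = 10n gives the stated form.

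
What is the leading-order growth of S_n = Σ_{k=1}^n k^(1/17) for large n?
S_n ~ (17/18) · n^(18/17)

Integral comparison: Σ_{k=1}^n k^(1/17) = ∫_0^n x^(1/17) dx + O(n^(1/17)). The integral is n^(1 + 1/17) / (1 + 1/17) = n^((1+17)/17) / ((1+17)/17) = (17/18) · n^(18/17).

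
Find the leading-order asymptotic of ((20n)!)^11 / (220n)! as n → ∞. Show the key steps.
((20n)!)^11/(220n)! ~ ((2π·20n)^(10/2) / sqrt(11)) · 11^(−11·20n)  →  0

Write N = 20n. Stirling: N! ~ sqrt(2π N)(N/e)^N and (11N)! ~ sqrt(2π·11N)·(11N/e)^(11N).
  (N!)^11/(11N)! ~ (2π N)^(11/2) (N/e)^(11N) / [sqrt(2π·11N) (11N/e)^(11N)]
     = (2π N)^(11/2) / sqrt(2π·11N) · (N/(11N))^(11N)
     = (2π N)^((11−1)/2) / sqrt(11) · 11^(−11N).
Since 11^11 > 1, the factor 11^(−11N) decays exponentially, so the ratio → 0. Substituting N = 20n gives the stated form.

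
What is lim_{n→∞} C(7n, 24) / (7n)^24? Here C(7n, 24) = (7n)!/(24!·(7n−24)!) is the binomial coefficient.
lim = 1/24! = 1/620448401733239439360000

With N = 7n → ∞: C(N, 24) / N^24 = [N(N−1)…(N−23)] / (24! · N^24) = (1/24!) · 1 · (1 − 1/(7n)) · … · (1 − 23/(7n)). Each factor → 1 as N → ∞, so the limit is 1/24! = 1/620448401733239439360000.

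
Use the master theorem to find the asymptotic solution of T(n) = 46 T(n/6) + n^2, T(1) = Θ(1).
T(n) = Θ(n^(log_6 46))

Master theorem: compare f(n) = n^2 to n^(log_6 46) where log_6 46 ≈ 2.137. Since 2 < log_6 46, we have f(n) = O(n^(log_6 46 − ε)) for some ε > 0 — Case 1. Hence T(n) = Θ(n^(log_6 46)).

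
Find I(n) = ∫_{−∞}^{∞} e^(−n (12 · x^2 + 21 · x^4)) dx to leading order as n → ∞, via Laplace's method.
I(n) ~ sqrt(π/(12n))

φ(x) = 12 · x^2 + 21 · x^4 has its unique global minimum at x* = 0 (since φ'(x) = 24x + 84x^3 = 0 only at x = 0 for real x with both coefficients positive, and φ → ∞ as |x| → ∞). At x* = 0, φ(0) = 0 and φ''(0) = 24. Laplace's method then gives
  I(n) ~ sqrt(2π / (n · φ''(0))) · e^(−n φ(0)) = sqrt(2π / (24n)) = sqrt(π/(12n)).
The 21 · x^4 term contributes only at subleading order (an O(1/n) relative correction).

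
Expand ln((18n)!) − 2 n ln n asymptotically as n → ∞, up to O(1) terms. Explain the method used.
ln((18n)!) − 2 n ln n = 16 n ln n + 18(ln 18 − 1) n + (1/2) ln(2π·18n) + O(1/n)

Stirling: ln((18n)!) = 18n ln(18n) − 18n + (1/2) ln(2π·18n) + O(1/n).
Expand 18n ln(18n) = 18n (ln n + ln 18) = 18n ln n + 18n ln 18.
Subtract 2n ln n: leading term is (18 − 2) n ln n = 16 n ln n. The next term is 18n ln 18 − 18n = 18(ln 18 − 1) n. Then the (1/2) ln(2π·18n) correction.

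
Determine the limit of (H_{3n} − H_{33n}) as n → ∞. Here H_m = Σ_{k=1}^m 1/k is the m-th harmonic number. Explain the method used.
lim = ln(3/33) = −ln 11

Euler-Maclaurin gives H_m = ln m + γ + 1/(2m) + O(1/m^2). The γ and O(1/m) terms cancel in the difference:
  H_{3n} − H_{33n} = ln(3n) − ln(33n) + O(1/n) = ln(3/33) + O(1/n).
Hence the limit is ln(3/33) = −ln 11.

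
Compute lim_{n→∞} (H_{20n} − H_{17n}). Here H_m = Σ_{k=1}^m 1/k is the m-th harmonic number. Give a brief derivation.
lim = ln(20/17)

Euler-Maclaurin gives H_m = ln m + γ + 1/(2m) + O(1/m^2). The γ and O(1/m) terms cancel in the difference:
  H_{20n} − H_{17n} = ln(20n) − ln(17n) + O(1/n) = ln(20/17) + O(1/n).
Hence the limit is ln(20/17).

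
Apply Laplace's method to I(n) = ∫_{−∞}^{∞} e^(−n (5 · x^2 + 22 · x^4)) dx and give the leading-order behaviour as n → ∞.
I(n) ~ sqrt(π/(5n))

φ(x) = 5 · x^2 + 22 · x^4 has its unique global minimum at x* = 0 (since φ'(x) = 10x + 88x^3 = 0 only at x = 0 for real x with both coefficients positive, and φ → ∞ as |x| → ∞). At x* = 0, φ(0) = 0 and φ''(0) = 10. Laplace's method then gives
  I(n) ~ sqrt(2π / (n · φ''(0))) · e^(−n φ(0)) = sqrt(2π / (10n)) = sqrt(π/(5n)).
The 22 · x^4 term contributes only at subleading order (an O(1/n) relative correction).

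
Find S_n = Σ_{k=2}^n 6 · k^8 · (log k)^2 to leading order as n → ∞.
S_n ~ 2 · n^9 · (log n)^2 / 3

By integral comparison, S_n = ∫_1^n 6 · x^8 · (log x)^2 dx + O(n^8 · (log n)^2). For the integral, the leading term of ∫_1^n x^8 (log x)^2 dx is n^9/9 · (log n)^2 (by repeated integration by parts; each step lowers the log-exponent and produces a relatively O(1/log n) correction). Hence S_n ~ 2 · n^9 · (log n)^2 / 3.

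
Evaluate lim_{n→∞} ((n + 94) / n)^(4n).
lim = e^376

Rewrite as (1 + 94/n)^(4n). By the standard limit (1 + x/n)^n → e^x, we have (1 + 94/n)^n → e^94, and raising to the 4th power gives e^376.
More precisely, ln[(1 + 94/n)^(4n)] = 4n · ln(1 + 94/n) = 4n · (94/n + O(1/n^2)) = 376 + O(1/n) → 376.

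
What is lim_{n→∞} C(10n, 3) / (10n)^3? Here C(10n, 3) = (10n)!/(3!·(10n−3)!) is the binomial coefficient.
lim = 1/3! = 1/6

With N = 10n → ∞: C(N, 3) / N^3 = [N(N−1)…(N−2)] / (3! · N^3) = (1/3!) · 1 · (1 − 1/(10n)) · (1 − 2/(10n)). Each factor → 1 as N → ∞, so the limit is 1/3! = 1/6.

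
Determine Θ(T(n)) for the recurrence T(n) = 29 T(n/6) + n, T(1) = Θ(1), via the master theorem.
T(n) = Θ(n^(log_6 29))

Master theorem: compare f(n) = n to n^(log_6 29) where log_6 29 ≈ 1.879. Since 1 < log_6 29, we have f(n) = O(n^(log_6 29 − ε)) for some ε > 0 — Case 1. Hence T(n) = Θ(n^(log_6 29)).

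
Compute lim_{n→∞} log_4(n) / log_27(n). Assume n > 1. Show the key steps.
lim = ln(27) / ln(4) = log_4(27)

Change of base: log_4(n) = ln n / ln 4 and log_27(n) = ln n / ln 27. The ratio is (ln n / ln 4) · (ln 27 / ln n) = ln 27 / ln 4, a constant independent of n. So the limit is ln 27 / ln 4 = log_4(27).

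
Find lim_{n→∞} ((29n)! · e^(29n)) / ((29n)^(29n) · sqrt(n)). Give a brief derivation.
lim = sqrt(2π·29)

Stirling: (29n)! ~ sqrt(2π·29n) · (29n/e)^(29n). Hence
  (29n)! · e^(29n) / (29n)^(29n) ~ sqrt(2π·29n).
Dividing by sqrt(n): sqrt(2π·29n) / sqrt(n) = sqrt(2π·29) · n^((1−1)/2), so the limit is sqrt(2π·29).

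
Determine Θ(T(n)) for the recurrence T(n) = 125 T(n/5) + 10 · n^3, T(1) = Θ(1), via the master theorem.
T(n) = Θ(n^3 log n)

log_5 125 = 3, and f(n) = 10 · n^3 = Θ(n^(log_5 125)). This is Case 2 of the master theorem: T(n) = Θ(f(n) · log n) = Θ(n^3 log n).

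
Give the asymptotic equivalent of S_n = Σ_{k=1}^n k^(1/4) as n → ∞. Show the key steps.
S_n ~ (4/5) · n^(5/4)

Integral comparison: Σ_{k=1}^n k^(1/4) = ∫_0^n x^(1/4) dx + O(n^(1/4)). The integral is n^(1 + 1/4) / (1 + 1/4) = n^((1+4)/4) / ((1+4)/4) = (4/5) · n^(5/4).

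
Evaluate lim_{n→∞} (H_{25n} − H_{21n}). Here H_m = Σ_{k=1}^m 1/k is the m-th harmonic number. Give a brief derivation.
lim = ln(25/21)

Euler-Maclaurin gives H_m = ln m + γ + 1/(2m) + O(1/m^2). The γ and O(1/m) terms cancel in the difference:
  H_{25n} − H_{21n} = ln(25n) − ln(21n) + O(1/n) = ln(25/21) + O(1/n).
Hence the limit is ln(25/21).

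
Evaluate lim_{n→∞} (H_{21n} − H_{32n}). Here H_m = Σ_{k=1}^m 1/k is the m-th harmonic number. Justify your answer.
lim = ln(21/32)

Euler-Maclaurin gives H_m = ln m + γ + 1/(2m) + O(1/m^2). The γ and O(1/m) terms cancel in the difference:
  H_{21n} − H_{32n} = ln(21n) − ln(32n) + O(1/n) = ln(21/32) + O(1/n).
Hence the limit is ln(21/32).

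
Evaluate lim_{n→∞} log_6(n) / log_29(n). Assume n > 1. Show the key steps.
lim = ln(29) / ln(6) = log_6(29)

Change of base: log_6(n) = ln n / ln 6 and log_29(n) = ln n / ln 29. The ratio is (ln n / ln 6) · (ln 29 / ln n) = ln 29 / ln 6, a constant independent of n. So the limit is ln 29 / ln 6 = log_6(29).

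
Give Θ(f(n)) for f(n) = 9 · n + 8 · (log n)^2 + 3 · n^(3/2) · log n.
f(n) ∈ Θ(n^(3/2) · log n)

Compare the terms by growth order. For large n, n^a · (log n)^b dominates n^a' · (log n)^b' iff a > a', or (a = a' and b > b'). Ranking the 3 terms shows the dominant one is 3 · n^(3/2) · log n. Hence f(n) ∈ Θ(n^(3/2) · log n).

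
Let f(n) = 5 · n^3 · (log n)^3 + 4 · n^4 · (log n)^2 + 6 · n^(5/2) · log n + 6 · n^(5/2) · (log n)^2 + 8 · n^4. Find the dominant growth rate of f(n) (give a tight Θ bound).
f(n) ∈ Θ(n^4 · (log n)^2)

Compare the terms by growth order. For large n, n^a · (log n)^b dominates n^a' · (log n)^b' iff a > a', or (a = a' and b > b'). Ranking the 5 terms shows the dominant one is 4 · n^4 · (log n)^2. Hence f(n) ∈ Θ(n^4 · (log n)^2).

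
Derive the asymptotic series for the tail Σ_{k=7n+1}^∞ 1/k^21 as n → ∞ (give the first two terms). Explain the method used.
Σ_{k>7n} 1/k^21 = 1/(20 · (7n)^20) − 1/(2 · (7n)^21) + O(1/(7n)^22)

Compare to the integral: ∫_{7n}^∞ x^(−21) dx = [−x^(−20)/20]_{7n}^∞ = 1/((21−1)·(7n)^20). The Euler-Maclaurin correction adds −f(7n)/2 = −1/(2·(7n)^21). Euler-Maclaurin then gives
  Σ_{k>7n} 1/k^21 = ∫_{7n}^∞ dx/x^21 − 1/(2·(7n)^21) + O(1/(7n)^22).
(Equivalently this is ζ(21) − Σ_{k≤7n} 1/k^21.)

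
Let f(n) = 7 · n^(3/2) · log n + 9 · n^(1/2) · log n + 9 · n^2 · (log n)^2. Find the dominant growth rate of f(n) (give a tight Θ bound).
f(n) ∈ Θ(n^2 · (log n)^2)

Compare the terms by growth order. For large n, n^a · (log n)^b dominates n^a' · (log n)^b' iff a > a', or (a = a' and b > b'). Ranking the 3 terms shows the dominant one is 9 · n^2 · (log n)^2. Hence f(n) ∈ Θ(n^2 · (log n)^2).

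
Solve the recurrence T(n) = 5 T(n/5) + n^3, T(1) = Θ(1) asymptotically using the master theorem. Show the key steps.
T(n) = Θ(n^3)

log_5 5 ≈ 1.000. f(n) = n^3 dominates n^(log_5 5) since 3 > 1.000, and the regularity condition a·f(n/b) = 5·(n/5)^3 = (5/125)·n^3 ≤ c·f(n) holds with c = 5/125 ≈ 0.04 < 1. So this is Case 3: T(n) = Θ(f(n)) = Θ(n^3).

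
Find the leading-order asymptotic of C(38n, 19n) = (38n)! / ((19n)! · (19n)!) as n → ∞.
C(38n, 19n) ~ (4)^(19n) · sqrt(1/(π·19n))

Write N = 19n. Apply Stirling to each factorial:
  (2N)! ~ sqrt(2π·2N) · (2N/e)^(2N),
  N! ~ sqrt(2π N) · (N/e)^N,
  (1N)! ~ sqrt(2π·1N) · (1N/e)^(1N).
The exponential factors combine to (2N)^(2N) / (N^N · (1N)^(1N)) = 2^(2N)/1^(1N) = (2^2/1^1)^N = (4)^N.
The square-root prefactors combine to sqrt(2π·2N) / (sqrt(2π N)·sqrt(2π·1N)) = sqrt(2 / (2π·1·N)) = sqrt(1/(π·19n)).
Substituting N = 19n: C(38n, 19n) ~ (4)^(19n) · sqrt(1/(π·19n)).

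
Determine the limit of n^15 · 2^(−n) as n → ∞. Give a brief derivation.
lim = 0

Exponentials with base > 1 dominate every fixed polynomial: for any fixed c, n^c / 2^n → 0 as n → ∞ (e.g. by the ratio test, or by writing 2^n = e^(n ln 2) and noting e^(n ln 2) / n^c → ∞). Hence n^15 · 2^(−n) = n^15 / 2^n → 0.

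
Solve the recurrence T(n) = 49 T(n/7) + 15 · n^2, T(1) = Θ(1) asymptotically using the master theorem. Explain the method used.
T(n) = Θ(n^2 log n)

log_7 49 = 2, and f(n) = 15 · n^2 = Θ(n^(log_7 49)). This is Case 2 of the master theorem: T(n) = Θ(f(n) · log n) = Θ(n^2 log n).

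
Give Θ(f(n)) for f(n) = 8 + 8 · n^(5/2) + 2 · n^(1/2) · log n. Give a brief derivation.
f(n) ∈ Θ(n^(5/2))

Compare the terms by growth order. For large n, n^a · (log n)^b dominates n^a' · (log n)^b' iff a > a', or (a = a' and b > b'). Ranking the 3 terms shows the dominant one is 8 · n^(5/2). Hence f(n) ∈ Θ(n^(5/2)).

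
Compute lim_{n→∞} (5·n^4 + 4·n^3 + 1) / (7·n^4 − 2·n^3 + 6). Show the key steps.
lim = 5/7

For large n the leading n^4 terms dominate both numerator and denominator. Dividing top and bottom by n^4, every other term tends to 0, leaving 5/7.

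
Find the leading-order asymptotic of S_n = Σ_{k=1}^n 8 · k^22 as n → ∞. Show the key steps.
S_n ~ 8 · n^23 / 23

By integral comparison (Euler-Maclaurin), Σ_{k=1}^n 8 · k^22 = 8 · ∫_0^n x^22 dx + O(n^22) = 8 · n^23/23 + O(n^22). (Equivalently, Faulhaber's formula gives the same leading term.)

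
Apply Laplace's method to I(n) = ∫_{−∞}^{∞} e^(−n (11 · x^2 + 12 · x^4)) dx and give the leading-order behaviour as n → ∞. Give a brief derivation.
I(n) ~ sqrt(π/(11n))

φ(x) = 11 · x^2 + 12 · x^4 has its unique global minimum at x* = 0 (since φ'(x) = 22x + 48x^3 = 0 only at x = 0 for real x with both coefficients positive, and φ → ∞ as |x| → ∞). At x* = 0, φ(0) = 0 and φ''(0) = 22. Laplace's method then gives
  I(n) ~ sqrt(2π / (n · φ''(0))) · e^(−n φ(0)) = sqrt(2π / (22n)) = sqrt(π/(11n)).
The 12 · x^4 term contributes only at subleading order (an O(1/n) relative correction).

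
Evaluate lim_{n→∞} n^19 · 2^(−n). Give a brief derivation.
lim = 0

Exponentials with base > 1 dominate every fixed polynomial: for any fixed c, n^c / 2^n → 0 as n → ∞ (e.g. by the ratio test, or by writing 2^n = e^(n ln 2) and noting e^(n ln 2) / n^c → ∞). Hence n^19 · 2^(−n) = n^19 / 2^n → 0.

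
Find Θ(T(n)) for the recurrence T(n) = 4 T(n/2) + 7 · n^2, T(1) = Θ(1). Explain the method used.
T(n) = Θ(n^2 log n)

log_2 4 = 2, and f(n) = 7 · n^2 = Θ(n^(log_2 4)). This is Case 2 of the master theorem: T(n) = Θ(f(n) · log n) = Θ(n^2 log n).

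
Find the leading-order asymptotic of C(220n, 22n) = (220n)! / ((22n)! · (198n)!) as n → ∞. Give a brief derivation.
C(220n, 22n) ~ (10000000000/387420489)^(22n) · sqrt(5/(9π·22n))

Write N = 22n. Apply Stirling to each factorial:
  (10N)! ~ sqrt(2π·10N) · (10N/e)^(10N),
  N! ~ sqrt(2π N) · (N/e)^N,
  (9N)! ~ sqrt(2π·9N) · (9N/e)^(9N).
The exponential factors combine to (10N)^(10N) / (N^N · (9N)^(9N)) = 10^(10N)/9^(9N) = (10^10/9^9)^N = (10000000000/387420489)^N.
The square-root prefactors combine to sqrt(2π·10N) / (sqrt(2π N)·sqrt(2π·9N)) = sqrt(10 / (2π·9·N)) = sqrt(5/(9π·22n)).
Substituting N = 22n: C(220n, 22n) ~ (10000000000/387420489)^(22n) · sqrt(5/(9π·22n)).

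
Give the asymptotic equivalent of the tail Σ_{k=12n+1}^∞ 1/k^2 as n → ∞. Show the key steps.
Σ_{k>12n} 1/k^2 ~ 1/(1 · (12n))

Compare to the integral: ∫_{12n}^∞ x^(−2) dx = [−x^(−1)/1]_{12n}^∞ = 1/((2−1)·(12n)). Euler-Maclaurin then gives
  Σ_{k>12n} 1/k^2 = ∫_{12n}^∞ dx/x^2 − 1/(2·(12n)^2) + O(1/(12n)^3).
(Equivalently this is ζ(2) − Σ_{k≤12n} 1/k^2.)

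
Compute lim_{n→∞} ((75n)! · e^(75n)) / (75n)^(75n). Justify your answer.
lim = ∞

Stirling: (75n)! ~ sqrt(2π·75n) · (75n/e)^(75n). Hence
  (75n)! · e^(75n) / (75n)^(75n) ~ sqrt(2π·75n) = sqrt(2π·75) · sqrt(n) → ∞.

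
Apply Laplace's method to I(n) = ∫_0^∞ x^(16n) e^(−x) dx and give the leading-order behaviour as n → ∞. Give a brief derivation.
I(n) ~ sqrt(2π·16n) · (16n/e)^(16n)

Write the integrand as exp(16n ln x − x) and set f(x) = 16n ln x − x. Then f'(x) = 16n/x − 1 = 0 at x* = 16n, and f''(x*) = −16n/x*^2 = −1/(16n). Laplace's method (interior maximum) gives
  I(n) ~ e^(f(x*)) · sqrt(2π / |f''(x*)|)
        = exp(16n ln(16n) − 16n) · sqrt(2π · 16n)
        = (16n)^(16n) e^(−16n) · sqrt(2π·16n)
        = sqrt(2π·16n) · (16n/e)^(16n).
This matches Γ(16n+1) with Stirling applied to Γ.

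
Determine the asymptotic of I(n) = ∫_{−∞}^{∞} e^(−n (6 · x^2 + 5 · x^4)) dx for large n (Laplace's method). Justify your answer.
I(n) ~ sqrt(π/(6n))

φ(x) = 6 · x^2 + 5 · x^4 has its unique global minimum at x* = 0 (since φ'(x) = 12x + 20x^3 = 0 only at x = 0 for real x with both coefficients positive, and φ → ∞ as |x| → ∞). At x* = 0, φ(0) = 0 and φ''(0) = 12. Laplace's method then gives
  I(n) ~ sqrt(2π / (n · φ''(0))) · e^(−n φ(0)) = sqrt(2π / (12n)) = sqrt(π/(6n)).
The 5 · x^4 term contributes only at subleading order (an O(1/n) relative correction).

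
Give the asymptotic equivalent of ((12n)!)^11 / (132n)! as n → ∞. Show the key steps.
((12n)!)^11/(132n)! ~ ((2π·12n)^(10/2) / sqrt(11)) · 11^(−11·12n)  →  0

Write N = 12n. Stirling: N! ~ sqrt(2π N)(N/e)^N and (11N)! ~ sqrt(2π·11N)·(11N/e)^(11N).
  (N!)^11/(11N)! ~ (2π N)^(11/2) (N/e)^(11N) / [sqrt(2π·11N) (11N/e)^(11N)]
     = (2π N)^(11/2) / sqrt(2π·11N) · (N/(11N))^(11N)
     = (2π N)^((11−1)/2) / sqrt(11) · 11^(−11N).
Since 11^11 > 1, the factor 11^(−11N) decays exponentially, so the ratio → 0. Substituting N = 12n gives the stated form.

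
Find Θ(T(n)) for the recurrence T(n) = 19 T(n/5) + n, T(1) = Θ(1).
T(n) = Θ(n^(log_5 19))

Master theorem: compare f(n) = n to n^(log_5 19) where log_5 19 ≈ 1.829. Since 1 < log_5 19, we have f(n) = O(n^(log_5 19 − ε)) for some ε > 0 — Case 1. Hence T(n) = Θ(n^(log_5 19)).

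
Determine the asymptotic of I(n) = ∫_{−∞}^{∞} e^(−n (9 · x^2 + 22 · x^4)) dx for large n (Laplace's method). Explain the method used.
I(n) ~ sqrt(π/(9n))

φ(x) = 9 · x^2 + 22 · x^4 has its unique global minimum at x* = 0 (since φ'(x) = 18x + 88x^3 = 0 only at x = 0 for real x with both coefficients positive, and φ → ∞ as |x| → ∞). At x* = 0, φ(0) = 0 and φ''(0) = 18. Laplace's method then gives
  I(n) ~ sqrt(2π / (n · φ''(0))) · e^(−n φ(0)) = sqrt(2π / (18n)) = sqrt(π/(9n)).
The 22 · x^4 term contributes only at subleading order (an O(1/n) relative correction).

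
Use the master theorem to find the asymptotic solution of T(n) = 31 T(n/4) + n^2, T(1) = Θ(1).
T(n) = Θ(n^(log_4 31))

Master theorem: compare f(n) = n^2 to n^(log_4 31) where log_4 31 ≈ 2.477. Since 2 < log_4 31, we have f(n) = O(n^(log_4 31 − ε)) for some ε > 0 — Case 1. Hence T(n) = Θ(n^(log_4 31)).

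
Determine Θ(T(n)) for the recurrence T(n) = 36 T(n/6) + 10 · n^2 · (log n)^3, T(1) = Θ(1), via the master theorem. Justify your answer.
T(n) = Θ(n^2 · (log n)^4)

Here log_6 36 = 2 and f(n) = 10 · n^2 · (log n)^3 = Θ(n^(log_6 36) · (log n)^3). This is the extended Case 2 of the master theorem (f matches the critical exponent up to log factors), giving T(n) = Θ(n^(log_6 36) · (log n)^(3+1)) = Θ(n^2 · (log n)^4).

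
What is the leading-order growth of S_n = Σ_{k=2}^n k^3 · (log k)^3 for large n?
S_n ~ n^4 · (log n)^3 / 4

By integral comparison, S_n = ∫_1^n x^3 · (log x)^3 dx + O(n^3 · (log n)^3). For the integral, the leading term of ∫_1^n x^3 (log x)^3 dx is n^4/4 · (log n)^3 (by repeated integration by parts; each step lowers the log-exponent and produces a relatively O(1/log n) correction). Hence S_n ~ n^4 · (log n)^3 / 4.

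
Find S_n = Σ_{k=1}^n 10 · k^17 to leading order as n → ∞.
S_n ~ 5 · n^18 / 9

By integral comparison (Euler-Maclaurin), Σ_{k=1}^n 10 · k^17 = 10 · ∫_0^n x^17 dx + O(n^17) = 10 · n^18/18 = 5 · n^18 / 9 + O(n^17). (Equivalently, Faulhaber's formula gives the same leading term.)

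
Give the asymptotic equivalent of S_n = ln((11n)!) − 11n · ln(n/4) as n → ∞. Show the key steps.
S_n ~ 11n · (ln 44 − 1) + O(ln n)

Stirling: ln((11n)!) = 11n ln(11n) − 11n + O(ln n).
  S_n = 11n ln(11n) − 11n − 11n ln(n/4) + O(ln n)
      = 11n ln(11n) − 11n ln n + 11n ln 4 − 11n + O(ln n)
      = 11n ln 11 + 11n ln 4 − 11n + O(ln n)
      = 11n (ln 44 − 1) + O(ln n).
Numerically ln(44) − 1 ≈ 2.7842.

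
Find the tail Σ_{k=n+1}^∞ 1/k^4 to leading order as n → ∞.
Σ_{k>n} 1/k^4 ~ 1/(3 · n^3)

Compare to the integral: ∫_{n}^∞ x^(−4) dx = [−x^(−3)/3]_{n}^∞ = 1/((4−1)·n^3). Euler-Maclaurin then gives
  Σ_{k>n} 1/k^4 = ∫_{n}^∞ dx/x^4 − 1/(2·n^4) + O(1/n^5).
(Equivalently this is ζ(4) − Σ_{k≤n} 1/k^4.)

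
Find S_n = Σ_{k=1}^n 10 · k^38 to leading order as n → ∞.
S_n ~ 10 · n^39 / 39

By integral comparison (Euler-Maclaurin), Σ_{k=1}^n 10 · k^38 = 10 · ∫_0^n x^38 dx + O(n^38) = 10 · n^39/39 + O(n^38). (Equivalently, Faulhaber's formula gives the same leading term.)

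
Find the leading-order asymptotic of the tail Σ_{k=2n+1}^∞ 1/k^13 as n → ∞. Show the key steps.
Σ_{k>2n} 1/k^13 ~ 1/(12 · (2n)^12)

Compare to the integral: ∫_{2n}^∞ x^(−13) dx = [−x^(−12)/12]_{2n}^∞ = 1/((13−1)·(2n)^12). Euler-Maclaurin then gives
  Σ_{k>2n} 1/k^13 = ∫_{2n}^∞ dx/x^13 − 1/(2·(2n)^13) + O(1/(2n)^14).
(Equivalently this is ζ(13) − Σ_{k≤2n} 1/k^13.)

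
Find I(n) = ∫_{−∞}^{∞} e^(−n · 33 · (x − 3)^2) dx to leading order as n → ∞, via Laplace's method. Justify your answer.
I(n) = sqrt(π/(33n))

Here φ(x) = 33 · (x − 3)^2 has its unique minimum at x* = 3 with φ(x*) = 0 and φ''(x*) = 66. Laplace's method gives
  I(n) ~ e^(−n φ(x*)) · sqrt(2π / (n · φ''(x*))) = sqrt(2π / (66n)) = sqrt(π/(33n)).
This is exact: substituting u = (x − 3)·sqrt(33n) gives I(n) = (1/sqrt(33n)) ∫_{−∞}^{∞} e^(−u^2) du = sqrt(π/(33n)).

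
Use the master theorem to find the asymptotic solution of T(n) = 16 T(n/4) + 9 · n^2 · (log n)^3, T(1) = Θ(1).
T(n) = Θ(n^2 · (log n)^4)

Here log_4 16 = 2 and f(n) = 9 · n^2 · (log n)^3 = Θ(n^(log_4 16) · (log n)^3). This is the extended Case 2 of the master theorem (f matches the critical exponent up to log factors), giving T(n) = Θ(n^(log_4 16) · (log n)^(3+1)) = Θ(n^2 · (log n)^4).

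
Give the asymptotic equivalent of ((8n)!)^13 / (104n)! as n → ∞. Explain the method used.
((8n)!)^13/(104n)! ~ ((2π·8n)^(12/2) / sqrt(13)) · 13^(−13·8n)  →  0

Write N = 8n. Stirling: N! ~ sqrt(2π N)(N/e)^N and (13N)! ~ sqrt(2π·13N)·(13N/e)^(13N).
  (N!)^13/(13N)! ~ (2π N)^(13/2) (N/e)^(13N) / [sqrt(2π·13N) (13N/e)^(13N)]
     = (2π N)^(13/2) / sqrt(2π·13N) · (N/(13N))^(13N)
     = (2π N)^((13−1)/2) / sqrt(13) · 13^(−13N).
Since 13^13 > 1, the factor 13^(−13N) decays exponentially, so the ratio → 0. Substituting N = 8n gives the stated form.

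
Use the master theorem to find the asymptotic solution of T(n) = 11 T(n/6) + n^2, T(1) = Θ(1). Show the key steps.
T(n) = Θ(n^2)

log_6 11 ≈ 1.338. f(n) = n^2 dominates n^(log_6 11) since 2 > 1.338, and the regularity condition a·f(n/b) = 11·(n/6)^2 = (11/36)·n^2 ≤ c·f(n) holds with c = 11/36 ≈ 0.306 < 1. So this is Case 3: T(n) = Θ(f(n)) = Θ(n^2).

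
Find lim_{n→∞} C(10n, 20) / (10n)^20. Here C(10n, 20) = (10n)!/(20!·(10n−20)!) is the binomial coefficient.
lim = 1/20! = 1/2432902008176640000

With N = 10n → ∞: C(N, 20) / N^20 = [N(N−1)…(N−19)] / (20! · N^20) = (1/20!) · 1 · (1 − 1/(10n)) · … · (1 − 19/(10n)). Each factor → 1 as N → ∞, so the limit is 1/20! = 1/2432902008176640000.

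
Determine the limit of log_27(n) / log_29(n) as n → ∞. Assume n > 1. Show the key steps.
lim = ln(29) / ln(27) = log_27(29)

Change of base: log_27(n) = ln n / ln 27 and log_29(n) = ln n / ln 29. The ratio is (ln n / ln 27) · (ln 29 / ln n) = ln 29 / ln 27, a constant independent of n. So the limit is ln 29 / ln 27 = log_27(29).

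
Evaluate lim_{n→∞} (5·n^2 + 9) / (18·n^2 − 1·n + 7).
lim = 5/18

For large n the leading n^2 terms dominate both numerator and denominator. Dividing top and bottom by n^2, every other term tends to 0, leaving 5/18.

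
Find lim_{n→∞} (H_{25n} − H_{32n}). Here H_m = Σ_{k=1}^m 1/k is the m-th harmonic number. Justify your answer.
lim = ln(25/32)

Euler-Maclaurin gives H_m = ln m + γ + 1/(2m) + O(1/m^2). The γ and O(1/m) terms cancel in the difference:
  H_{25n} − H_{32n} = ln(25n) − ln(32n) + O(1/n) = ln(25/32) + O(1/n).
Hence the limit is ln(25/32).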